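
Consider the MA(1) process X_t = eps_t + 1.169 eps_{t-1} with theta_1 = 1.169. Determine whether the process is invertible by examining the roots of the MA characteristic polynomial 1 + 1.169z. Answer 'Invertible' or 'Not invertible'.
\text{Not invertible}

The MA(q) characteristic polynomial is P(z) = 1 + 1.169z.
Invertibility requires all roots to lie outside the unit circle, i.e. |z| > 1 for every root.
This is linear in z: 1 + (1.169) z = 0  =>  z = -1/(1.169) = -0.855432,  |z| = 0.855432.
Moduli of all roots: 0.8554.
All moduli strictly greater than 1? No.
Verdict: Not invertible.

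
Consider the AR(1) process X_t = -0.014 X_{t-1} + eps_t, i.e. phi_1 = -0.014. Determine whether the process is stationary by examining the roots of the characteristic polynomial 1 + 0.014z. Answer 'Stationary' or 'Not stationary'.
\text{Stationary}

The AR(p) characteristic polynomial is P(z) = 1 + 0.014z.
Stationarity requires all roots to lie outside the unit circle, i.e. |z| > 1 for every root.
This is linear in z: 1 + (0.014) z = 0  =>  z = -1/(0.014) = -71.428571,  |z| = 71.428571.
Moduli of all roots: 71.4286.
All moduli strictly greater than 1? Yes.
Verdict: Stationary.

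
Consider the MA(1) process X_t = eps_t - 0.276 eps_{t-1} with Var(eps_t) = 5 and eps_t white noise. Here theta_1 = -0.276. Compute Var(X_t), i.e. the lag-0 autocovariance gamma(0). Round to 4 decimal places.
\gamma(0) = 5.3809

For an MA(q) process X_t = eps_t + sum_i theta_i eps_{t-i} with
Var(eps_t) = sigma^2, the variance is
  gamma(0) = sigma^2 * (1 + sum_i theta_i^2).
  sum_i theta_i^2 = (-0.276)^2 = 0.076176.
  gamma(0) = 5 * (1 + 0.076176) = 5 * 1.076176 = 5.38088, which rounds to 5.3809.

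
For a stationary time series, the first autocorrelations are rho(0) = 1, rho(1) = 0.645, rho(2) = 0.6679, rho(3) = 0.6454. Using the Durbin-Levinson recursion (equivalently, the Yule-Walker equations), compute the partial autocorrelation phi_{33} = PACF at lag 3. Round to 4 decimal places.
\phi_{33} = 0.2571

The PACF at lag k is phi_{kk}, the last component of the solution
to the Yule-Walker system G_k phi = r_k where
  (G_k)_{ij} = rho(|i - j|), (r_k)_i = rho(i), i,j = 1..k.
Equivalently, Durbin-Levinson gives phi_{kk} iteratively:
  phi_{11} = rho(1)
  phi_{kk} = [rho(k) - sum_{j=1..k-1} phi_{k-1,j} rho(k-j)]
            / [1 - sum_{j=1..k-1} phi_{k-1,j} rho(j)],
  phi_{k,j} = phi_{k-1,j} - phi_{kk} phi_{k-1,k-j},  j = 1..k-1.
Step k = 1:
  phi_11 = rho(1) = 0.645.
Step k = 2:
  phi_22 = [rho(2) - phi_11 rho(1)] / [1 - phi_11 rho(1)] = [0.6679 - (0.645)(0.645)] / [1 - (0.645)(0.645)]
         = 0.251875 / 0.583975 = 0.431311.
  Update: phi_21 = phi_11 - phi_22 phi_11 = 0.645 - (0.431311)(0.645) = 0.366804.
Step k = 3:
  phi_33 = [rho(3) - phi_21 rho(2) - phi_22 rho(1)] / [1 - phi_21 rho(1) - phi_22 rho(2)]
    numerator   = 0.6454 - (0.366804)(0.6679) - (0.431311)(0.645) = 0.12221568
    denominator = 1 - (0.366804)(0.645) - (0.431311)(0.6679) = 0.47533847
  phi_33 = 0.12221568 / 0.47533847 = 0.2571.
Therefore phi_{33} = 0.2571.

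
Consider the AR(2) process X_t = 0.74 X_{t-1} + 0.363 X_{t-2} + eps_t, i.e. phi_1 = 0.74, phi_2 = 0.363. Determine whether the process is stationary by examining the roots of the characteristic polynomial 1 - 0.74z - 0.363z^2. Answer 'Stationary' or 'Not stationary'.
\text{Not stationary}

The AR(p) characteristic polynomial is P(z) = 1 - 0.74z - 0.363z^2.
Stationarity requires all roots to lie outside the unit circle, i.e. |z| > 1 for every root.
Set 1 + (-0.74) z + (-0.363) z^2 = 0, i.e. a z^2 + b z + c = 0 with a = -0.363, b = -0.74, c = 1.
Discriminant D = b^2 - 4ac = (-0.74)^2 - 4*(-0.363)*1 = 0.5476 - (-1.452) = 1.9996.
D >= 0, so the roots are real: z = (-b +/- sqrt(D)) / (2a) = (0.74 +/- 1.414072) / (-0.726).
  z_1 = (0.74 + 1.414072) / (-0.726) = -2.967,   |z_1| = 2.967.
  z_2 = (0.74 - 1.414072) / (-0.726) = 0.9285,   |z_2| = 0.9285.
Moduli of all roots: 2.9670, 0.9285.
All moduli strictly greater than 1? No.
Verdict: Not stationary.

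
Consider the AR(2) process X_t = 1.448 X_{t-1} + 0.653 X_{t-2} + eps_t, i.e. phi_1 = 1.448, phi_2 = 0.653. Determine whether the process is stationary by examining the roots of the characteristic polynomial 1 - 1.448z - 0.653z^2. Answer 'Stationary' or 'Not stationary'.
\text{Not stationary}

The AR(p) characteristic polynomial is P(z) = 1 - 1.448z - 0.653z^2.
Stationarity requires all roots to lie outside the unit circle, i.e. |z| > 1 for every root.
Set 1 + (-1.448) z + (-0.653) z^2 = 0, i.e. a z^2 + b z + c = 0 with a = -0.653, b = -1.448, c = 1.
Discriminant D = b^2 - 4ac = (-1.448)^2 - 4*(-0.653)*1 = 2.096704 - (-2.612) = 4.708704.
D >= 0, so the roots are real: z = (-b +/- sqrt(D)) / (2a) = (1.448 +/- 2.169955) / (-1.306).
  z_1 = (1.448 + 2.169955) / (-1.306) = -2.7703,   |z_1| = 2.7703.
  z_2 = (1.448 - 2.169955) / (-1.306) = 0.5528,   |z_2| = 0.5528.
Moduli of all roots: 2.7703, 0.5528.
All moduli strictly greater than 1? No.
Verdict: Not stationary.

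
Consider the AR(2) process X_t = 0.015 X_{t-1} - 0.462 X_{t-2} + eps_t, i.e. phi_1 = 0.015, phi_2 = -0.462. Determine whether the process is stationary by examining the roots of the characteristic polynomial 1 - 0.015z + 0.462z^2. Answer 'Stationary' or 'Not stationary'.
\text{Stationary}

The AR(p) characteristic polynomial is P(z) = 1 - 0.015z + 0.462z^2.
Stationarity requires all roots to lie outside the unit circle, i.e. |z| > 1 for every root.
Set 1 + (-0.015) z + (0.462) z^2 = 0, i.e. a z^2 + b z + c = 0 with a = 0.462, b = -0.015, c = 1.
Discriminant D = b^2 - 4ac = (-0.015)^2 - 4*(0.462)*1 = 0.000225 - (1.848) = -1.847775.
D < 0, so the roots are the complex-conjugate pair z = (-b +/- i sqrt(-D)) / (2a) = 0.0162 +/- 1.4711i.
For a conjugate pair |z|^2 = z * conj(z) = (product of roots) = c/a = 1/(0.462) = 2.164502, so |z| = sqrt(2.164502) = 1.4712 for both roots.
Moduli of all roots: 1.4712, 1.4712.
All moduli strictly greater than 1? Yes.
Verdict: Stationary.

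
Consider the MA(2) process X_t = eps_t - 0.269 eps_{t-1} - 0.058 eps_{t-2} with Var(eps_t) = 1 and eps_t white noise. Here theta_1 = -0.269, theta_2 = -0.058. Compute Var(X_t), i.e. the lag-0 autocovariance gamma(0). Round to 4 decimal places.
\gamma(0) = 1.0757

For an MA(q) process X_t = eps_t + sum_i theta_i eps_{t-i} with
Var(eps_t) = sigma^2, the variance is
  gamma(0) = sigma^2 * (1 + sum_i theta_i^2).
  sum_i theta_i^2 = (-0.269)^2 + (-0.058)^2 = 0.072361 + 0.003364 = 0.075725.
  gamma(0) = 1 * (1 + 0.075725) = 1 * 1.075725 = 1.075725, which rounds to 1.0757.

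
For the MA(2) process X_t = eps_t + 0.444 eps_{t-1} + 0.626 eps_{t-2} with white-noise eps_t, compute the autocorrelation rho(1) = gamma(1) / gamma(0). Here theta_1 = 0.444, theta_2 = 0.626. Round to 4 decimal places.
\rho(1) = 0.4543

For an MA(q) process with theta_0 = 1, the autocovariance is
  gamma(k) = sigma^2 * sum_{i=0..q-k} theta_i * theta_{i+k},
and rho(k) = gamma(k) / gamma(0). Sigma^2 cancels.
  numerator   = (1)*(0.444) + (0.444)*(0.626) = 0.721944.
  denominator = (1)^2 + (0.444)^2 + (0.626)^2 = 1.589012.
  rho(1) = 0.721944 / 1.589012 = 0.4543.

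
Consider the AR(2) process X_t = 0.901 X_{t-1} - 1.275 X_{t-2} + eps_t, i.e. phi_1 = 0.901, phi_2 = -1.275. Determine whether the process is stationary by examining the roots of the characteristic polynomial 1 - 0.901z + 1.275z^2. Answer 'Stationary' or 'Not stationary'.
\text{Not stationary}

The AR(p) characteristic polynomial is P(z) = 1 - 0.901z + 1.275z^2.
Stationarity requires all roots to lie outside the unit circle, i.e. |z| > 1 for every root.
Set 1 + (-0.901) z + (1.275) z^2 = 0, i.e. a z^2 + b z + c = 0 with a = 1.275, b = -0.901, c = 1.
Discriminant D = b^2 - 4ac = (-0.901)^2 - 4*(1.275)*1 = 0.811801 - (5.1) = -4.288199.
D < 0, so the roots are the complex-conjugate pair z = (-b +/- i sqrt(-D)) / (2a) = 0.3533 +/- 0.8121i.
For a conjugate pair |z|^2 = z * conj(z) = (product of roots) = c/a = 1/(1.275) = 0.784314, so |z| = sqrt(0.784314) = 0.8856 for both roots.
Moduli of all roots: 0.8856, 0.8856.
All moduli strictly greater than 1? No.
Verdict: Not stationary.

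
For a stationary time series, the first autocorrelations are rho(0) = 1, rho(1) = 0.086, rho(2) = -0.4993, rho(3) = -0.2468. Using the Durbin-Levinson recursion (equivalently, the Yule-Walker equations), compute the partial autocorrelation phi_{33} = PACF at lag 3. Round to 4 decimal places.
\phi_{33} = -0.1881

The PACF at lag k is phi_{kk}, the last component of the solution
to the Yule-Walker system G_k phi = r_k where
  (G_k)_{ij} = rho(|i - j|), (r_k)_i = rho(i), i,j = 1..k.
Equivalently, Durbin-Levinson gives phi_{kk} iteratively:
  phi_{11} = rho(1)
  phi_{kk} = [rho(k) - sum_{j=1..k-1} phi_{k-1,j} rho(k-j)]
            / [1 - sum_{j=1..k-1} phi_{k-1,j} rho(j)],
  phi_{k,j} = phi_{k-1,j} - phi_{kk} phi_{k-1,k-j},  j = 1..k-1.
Step k = 1:
  phi_11 = rho(1) = 0.086.
Step k = 2:
  phi_22 = [rho(2) - phi_11 rho(1)] / [1 - phi_11 rho(1)] = [-0.4993 - (0.086)(0.086)] / [1 - (0.086)(0.086)]
         = -0.506696 / 0.992604 = -0.510471.
  Update: phi_21 = phi_11 - phi_22 phi_11 = 0.086 - (-0.510471)(0.086) = 0.129901.
Step k = 3:
  phi_33 = [rho(3) - phi_21 rho(2) - phi_22 rho(1)] / [1 - phi_21 rho(1) - phi_22 rho(2)]
    numerator   = -0.2468 - (0.129901)(-0.4993) - (-0.510471)(0.086) = -0.13804011
    denominator = 1 - (0.129901)(0.086) - (-0.510471)(-0.4993) = 0.73395016
  phi_33 = -0.13804011 / 0.73395016 = -0.1881.
Therefore phi_{33} = -0.1881.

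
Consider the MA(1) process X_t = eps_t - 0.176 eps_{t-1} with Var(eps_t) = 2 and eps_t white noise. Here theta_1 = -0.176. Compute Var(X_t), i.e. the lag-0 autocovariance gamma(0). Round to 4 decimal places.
\gamma(0) = 2.0620

For an MA(q) process X_t = eps_t + sum_i theta_i eps_{t-i} with
Var(eps_t) = sigma^2, the variance is
  gamma(0) = sigma^2 * (1 + sum_i theta_i^2).
  sum_i theta_i^2 = (-0.176)^2 = 0.030976.
  gamma(0) = 2 * (1 + 0.030976) = 2 * 1.030976 = 2.061952, which rounds to 2.0620.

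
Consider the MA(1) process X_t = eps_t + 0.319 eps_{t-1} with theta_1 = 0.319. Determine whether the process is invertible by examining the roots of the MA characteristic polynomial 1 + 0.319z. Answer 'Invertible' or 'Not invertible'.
\text{Invertible}

The MA(q) characteristic polynomial is P(z) = 1 + 0.319z.
Invertibility requires all roots to lie outside the unit circle, i.e. |z| > 1 for every root.
This is linear in z: 1 + (0.319) z = 0  =>  z = -1/(0.319) = -3.134796,  |z| = 3.134796.
Moduli of all roots: 3.1348.
All moduli strictly greater than 1? Yes.
Verdict: Invertible.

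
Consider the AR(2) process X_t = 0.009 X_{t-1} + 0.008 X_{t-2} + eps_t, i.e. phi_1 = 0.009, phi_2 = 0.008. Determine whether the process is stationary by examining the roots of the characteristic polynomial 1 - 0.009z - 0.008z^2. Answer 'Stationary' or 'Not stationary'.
\text{Stationary}

The AR(p) characteristic polynomial is P(z) = 1 - 0.009z - 0.008z^2.
Stationarity requires all roots to lie outside the unit circle, i.e. |z| > 1 for every root.
Set 1 + (-0.009) z + (-0.008) z^2 = 0, i.e. a z^2 + b z + c = 0 with a = -0.008, b = -0.009, c = 1.
Discriminant D = b^2 - 4ac = (-0.009)^2 - 4*(-0.008)*1 = 0.000081 - (-0.032) = 0.032081.
D >= 0, so the roots are real: z = (-b +/- sqrt(D)) / (2a) = (0.009 +/- 0.179112) / (-0.016).
  z_1 = (0.009 + 0.179112) / (-0.016) = -11.757,   |z_1| = 11.757.
  z_2 = (0.009 - 0.179112) / (-0.016) = 10.632,   |z_2| = 10.632.
Moduli of all roots: 11.7570, 10.6320.
All moduli strictly greater than 1? Yes.
Verdict: Stationary.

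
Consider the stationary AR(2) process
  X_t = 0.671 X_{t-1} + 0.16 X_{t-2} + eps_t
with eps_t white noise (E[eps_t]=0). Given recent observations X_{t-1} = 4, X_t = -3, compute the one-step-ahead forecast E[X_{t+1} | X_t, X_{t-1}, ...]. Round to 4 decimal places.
E[X_{t+1} \mid \mathcal F_t] = -1.3730

For an AR(p) model X_t = c + sum_i phi_i X_{t-i} + eps_t, the
one-step-ahead conditional mean is
  E[X_{t+1} | X_t, ...] = c + sum_i phi_i X_{t+1-i}.
Substitute known values:
  E[X_{t+1} | ...] = (0.671) * (-3) + (0.16) * (4)
                   = -1.3730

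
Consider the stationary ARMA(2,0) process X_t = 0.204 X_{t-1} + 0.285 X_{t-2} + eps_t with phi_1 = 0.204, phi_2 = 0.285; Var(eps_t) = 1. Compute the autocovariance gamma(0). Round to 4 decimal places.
\gamma(0) = 1.1849

Multiply the model equation by X_{t-k} and take expectations. With theta_0 = psi_0 = 1 and psi_j the MA(infinity) weights, this gives
  gamma(k) - sum_i phi_i gamma(k-i) = c_k,
  c_k = sigma^2 * sum_{j=k..q} theta_j psi_{j-k}   (c_k = 0 for k > q),
using gamma(-m) = gamma(m).
Pure AR (q = 0): c_0 = sigma^2 = 1, c_k = 0 for k >= 1.
Equations for k = 0, 1, 2 (AR order 2, c_2 = 0):
  (E0) gamma(0) = phi_1 gamma(1) + phi_2 gamma(2) + c_0
  (E1) gamma(1) = phi_1 gamma(0) + phi_2 gamma(1) + c_1
  (E2) gamma(2) = phi_1 gamma(1) + phi_2 gamma(0)
From (E1): gamma(1) = A gamma(0) + B with
  A = phi_1 / (1 - phi_2) = 0.204 / 0.715 = 0.285315,   B = c_1 / (1 - phi_2) = 0 / 0.715 = 0.
Insert (E2) into (E0): gamma(0) (1 - phi_2^2) = phi_1 (1 + phi_2) gamma(1) + c_0.
  phi_1 (1 + phi_2) = (0.204)(1.285) = 0.26214,   1 - phi_2^2 = 0.918775.
Replace gamma(1) by A gamma(0) + B and collect gamma(0):
  gamma(0) [0.918775 - (0.26214)(0.285315)] = c_0 = 1
  gamma(0) * 0.843983 = 1
  gamma(0) = 1 / 0.843983 = 1.184859.
Therefore gamma(0) = 1.1849 (to 4 decimal places).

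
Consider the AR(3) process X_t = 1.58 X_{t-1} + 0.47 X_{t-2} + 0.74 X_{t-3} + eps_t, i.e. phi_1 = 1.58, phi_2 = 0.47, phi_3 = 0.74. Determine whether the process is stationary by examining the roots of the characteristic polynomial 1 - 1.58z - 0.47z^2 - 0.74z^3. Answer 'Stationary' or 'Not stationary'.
\text{Not stationary}

The AR(p) characteristic polynomial is P(z) = 1 - 1.58z - 0.47z^2 - 0.74z^3.
Stationarity requires all roots to lie outside the unit circle, i.e. |z| > 1 for every root.
Degree 3: look for a simple real root z0 first, then factor out (1 - z/z0) and solve the remaining quadratic.
Testing z0 = 0.5: P(0.5) = 1 + (-1.58)(0.5) + (-0.47)(0.5)^2 + (-0.74)(0.5)^3
  = 1 + (-0.79) + (-0.1175) + (-0.0925) = 0.  So z_0 = 0.5 is a root, |z_0| = 0.5.
Divide out the factor (1 - 2 z) = (1 - z/z0) (since 1/z0 = 2):
  P(z) = (1 - 2 z)(1 + (0.42) z + (0.37) z^2)
  [check: z-coef 0.42 - (2) = -1.58; z^2-coef 0.37 - (2)(0.42) = -0.47; z^3-coef -(2)(0.37) = -0.74.]
Remaining roots from the quadratic factor 1 + (0.42) z + (0.37) z^2:
  Set 1 + (0.42) z + (0.37) z^2 = 0, i.e. a z^2 + b z + c = 0 with a = 0.37, b = 0.42, c = 1.
  Discriminant D = b^2 - 4ac = (0.42)^2 - 4*(0.37)*1 = 0.1764 - (1.48) = -1.3036.
  D < 0, so the roots are the complex-conjugate pair z = (-b +/- i sqrt(-D)) / (2a) = -0.5676 +/- 1.5429i.
  For a conjugate pair |z|^2 = z * conj(z) = (product of roots) = c/a = 1/(0.37) = 2.702703, so |z| = sqrt(2.702703) = 1.644 for both roots.
Moduli of all roots: 0.5000, 1.6440, 1.6440.
All moduli strictly greater than 1? No.
Verdict: Not stationary.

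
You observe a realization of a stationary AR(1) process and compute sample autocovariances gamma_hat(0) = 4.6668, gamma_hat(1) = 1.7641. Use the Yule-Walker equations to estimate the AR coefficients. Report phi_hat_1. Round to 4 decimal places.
\hat\phi_{1} = 0.3780

The Yule-Walker equations for an AR(p) process read, in matrix form,
  Gamma_p phi = r_p,   with   (Gamma_p)_{ij} = gamma(|i - j|),
                       (r_p)_i = gamma(i),   i,j = 1..p.
Substitute the sample gammas (Toeplitz matrix and right-hand side of size 1):
  Gamma_p = [[4.6668]]
  r_p     = [1.7641]
With p = 1 this is the single equation gamma(0) phi_1 = gamma(1):
  phi_hat_1 = gamma(1) / gamma(0) = 1.7641 / 4.6668 = 0.3780.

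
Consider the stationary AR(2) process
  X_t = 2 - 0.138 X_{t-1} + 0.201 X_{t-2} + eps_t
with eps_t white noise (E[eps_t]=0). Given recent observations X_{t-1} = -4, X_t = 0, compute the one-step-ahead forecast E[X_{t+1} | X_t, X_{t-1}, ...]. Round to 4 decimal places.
E[X_{t+1} \mid \mathcal F_t] = 1.1960

For an AR(p) model X_t = c + sum_i phi_i X_{t-i} + eps_t, the
one-step-ahead conditional mean is
  E[X_{t+1} | X_t, ...] = c + sum_i phi_i X_{t+1-i}.
Substitute known values:
  E[X_{t+1} | ...] = 2 + (-0.138) * (0) + (0.201) * (-4)
                   = 1.1960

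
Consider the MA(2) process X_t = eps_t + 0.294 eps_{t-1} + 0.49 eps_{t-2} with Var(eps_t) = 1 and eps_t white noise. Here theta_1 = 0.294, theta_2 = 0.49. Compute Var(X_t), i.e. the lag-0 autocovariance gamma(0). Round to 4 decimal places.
\gamma(0) = 1.3265

For an MA(q) process X_t = eps_t + sum_i theta_i eps_{t-i} with
Var(eps_t) = sigma^2, the variance is
  gamma(0) = sigma^2 * (1 + sum_i theta_i^2).
  sum_i theta_i^2 = (0.294)^2 + (0.49)^2 = 0.086436 + 0.2401 = 0.326536.
  gamma(0) = 1 * (1 + 0.326536) = 1 * 1.326536 = 1.326536, which rounds to 1.3265.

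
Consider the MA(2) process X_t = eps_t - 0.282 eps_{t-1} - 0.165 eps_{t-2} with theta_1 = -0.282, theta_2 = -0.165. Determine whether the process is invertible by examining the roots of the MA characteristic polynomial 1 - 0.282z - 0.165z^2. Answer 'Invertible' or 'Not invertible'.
\text{Invertible}

The MA(q) characteristic polynomial is P(z) = 1 - 0.282z - 0.165z^2.
Invertibility requires all roots to lie outside the unit circle, i.e. |z| > 1 for every root.
Set 1 + (-0.282) z + (-0.165) z^2 = 0, i.e. a z^2 + b z + c = 0 with a = -0.165, b = -0.282, c = 1.
Discriminant D = b^2 - 4ac = (-0.282)^2 - 4*(-0.165)*1 = 0.079524 - (-0.66) = 0.739524.
D >= 0, so the roots are real: z = (-b +/- sqrt(D)) / (2a) = (0.282 +/- 0.859956) / (-0.33).
  z_1 = (0.282 + 0.859956) / (-0.33) = -3.4605,   |z_1| = 3.4605.
  z_2 = (0.282 - 0.859956) / (-0.33) = 1.7514,   |z_2| = 1.7514.
Moduli of all roots: 3.4605, 1.7514.
All moduli strictly greater than 1? Yes.
Verdict: Invertible.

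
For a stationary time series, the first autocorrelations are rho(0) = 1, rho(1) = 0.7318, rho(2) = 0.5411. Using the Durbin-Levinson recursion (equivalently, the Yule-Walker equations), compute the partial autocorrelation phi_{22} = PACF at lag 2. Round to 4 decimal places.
\phi_{22} = 0.0120

The PACF at lag k is phi_{kk}, the last component of the solution
to the Yule-Walker system G_k phi = r_k where
  (G_k)_{ij} = rho(|i - j|), (r_k)_i = rho(i), i,j = 1..k.
Equivalently, Durbin-Levinson gives phi_{kk} iteratively:
  phi_{11} = rho(1)
  phi_{kk} = [rho(k) - sum_{j=1..k-1} phi_{k-1,j} rho(k-j)]
            / [1 - sum_{j=1..k-1} phi_{k-1,j} rho(j)],
  phi_{k,j} = phi_{k-1,j} - phi_{kk} phi_{k-1,k-j},  j = 1..k-1.
Step k = 1:
  phi_11 = rho(1) = 0.7318.
Step k = 2:
  phi_22 = [rho(2) - phi_11 rho(1)] / [1 - phi_11 rho(1)] = [0.5411 - (0.7318)(0.7318)] / [1 - (0.7318)(0.7318)]
         = 0.00556876 / 0.46446876 = 0.012.
Therefore phi_{22} = 0.0120.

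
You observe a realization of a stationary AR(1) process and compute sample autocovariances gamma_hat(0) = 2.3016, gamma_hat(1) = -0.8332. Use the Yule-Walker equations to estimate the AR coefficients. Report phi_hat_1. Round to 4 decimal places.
\hat\phi_{1} = -0.3620

The Yule-Walker equations for an AR(p) process read, in matrix form,
  Gamma_p phi = r_p,   with   (Gamma_p)_{ij} = gamma(|i - j|),
                       (r_p)_i = gamma(i),   i,j = 1..p.
Substitute the sample gammas (Toeplitz matrix and right-hand side of size 1):
  Gamma_p = [[2.3016]]
  r_p     = [-0.8332]
With p = 1 this is the single equation gamma(0) phi_1 = gamma(1):
  phi_hat_1 = gamma(1) / gamma(0) = -0.8332 / 2.3016 = -0.3620.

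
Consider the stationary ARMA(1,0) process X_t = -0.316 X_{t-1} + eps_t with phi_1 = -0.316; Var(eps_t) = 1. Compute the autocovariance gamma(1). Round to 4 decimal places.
\gamma(1) = -0.3511

Multiply the model equation by X_{t-k} and take expectations. With theta_0 = psi_0 = 1 and psi_j the MA(infinity) weights, this gives
  gamma(k) - sum_i phi_i gamma(k-i) = c_k,
  c_k = sigma^2 * sum_{j=k..q} theta_j psi_{j-k}   (c_k = 0 for k > q),
using gamma(-m) = gamma(m).
Pure AR (q = 0): c_0 = sigma^2 = 1, c_k = 0 for k >= 1.
Equations for k = 0 and k = 1 (AR order 1):
  gamma(0) = phi_1 gamma(1) + c_0
  gamma(1) = phi_1 gamma(0) + c_1
Substituting the second into the first: gamma(0) (1 - phi_1^2) = c_0 + phi_1 c_1, so
  gamma(0) = c_0 / (1 - phi_1^2) = 1 / (1 - (-0.316)^2) = 1 / 0.900144 = 1.110933.
  gamma(1) = phi_1 gamma(0) = (-0.316)(1.110933) = -0.351055.
Therefore gamma(1) = -0.3511 (to 4 decimal places).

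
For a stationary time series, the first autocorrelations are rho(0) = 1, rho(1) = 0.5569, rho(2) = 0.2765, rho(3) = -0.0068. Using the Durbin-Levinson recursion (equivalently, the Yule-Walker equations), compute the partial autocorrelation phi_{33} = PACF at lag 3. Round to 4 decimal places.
\phi_{33} = -0.2051

The PACF at lag k is phi_{kk}, the last component of the solution
to the Yule-Walker system G_k phi = r_k where
  (G_k)_{ij} = rho(|i - j|), (r_k)_i = rho(i), i,j = 1..k.
Equivalently, Durbin-Levinson gives phi_{kk} iteratively:
  phi_{11} = rho(1)
  phi_{kk} = [rho(k) - sum_{j=1..k-1} phi_{k-1,j} rho(k-j)]
            / [1 - sum_{j=1..k-1} phi_{k-1,j} rho(j)],
  phi_{k,j} = phi_{k-1,j} - phi_{kk} phi_{k-1,k-j},  j = 1..k-1.
Step k = 1:
  phi_11 = rho(1) = 0.5569.
Step k = 2:
  phi_22 = [rho(2) - phi_11 rho(1)] / [1 - phi_11 rho(1)] = [0.2765 - (0.5569)(0.5569)] / [1 - (0.5569)(0.5569)]
         = -0.03363761 / 0.68986239 = -0.04876.
  Update: phi_21 = phi_11 - phi_22 phi_11 = 0.5569 - (-0.04876)(0.5569) = 0.584054.
Step k = 3:
  phi_33 = [rho(3) - phi_21 rho(2) - phi_22 rho(1)] / [1 - phi_21 rho(1) - phi_22 rho(2)]
    numerator   = -0.0068 - (0.584054)(0.2765) - (-0.04876)(0.5569) = -0.14113666
    denominator = 1 - (0.584054)(0.5569) - (-0.04876)(0.2765) = 0.68822222
  phi_33 = -0.14113666 / 0.68822222 = -0.2051.
Therefore phi_{33} = -0.2051.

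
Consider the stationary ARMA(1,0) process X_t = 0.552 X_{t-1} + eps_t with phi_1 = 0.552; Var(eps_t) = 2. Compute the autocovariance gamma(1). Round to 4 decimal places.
\gamma(1) = 1.5878

Multiply the model equation by X_{t-k} and take expectations. With theta_0 = psi_0 = 1 and psi_j the MA(infinity) weights, this gives
  gamma(k) - sum_i phi_i gamma(k-i) = c_k,
  c_k = sigma^2 * sum_{j=k..q} theta_j psi_{j-k}   (c_k = 0 for k > q),
using gamma(-m) = gamma(m).
Pure AR (q = 0): c_0 = sigma^2 = 2, c_k = 0 for k >= 1.
Equations for k = 0 and k = 1 (AR order 1):
  gamma(0) = phi_1 gamma(1) + c_0
  gamma(1) = phi_1 gamma(0) + c_1
Substituting the second into the first: gamma(0) (1 - phi_1^2) = c_0 + phi_1 c_1, so
  gamma(0) = c_0 / (1 - phi_1^2) = 2 / (1 - (0.552)^2) = 2 / 0.695296 = 2.876473.
  gamma(1) = phi_1 gamma(0) = (0.552)(2.876473) = 1.587813.
Therefore gamma(1) = 1.5878 (to 4 decimal places).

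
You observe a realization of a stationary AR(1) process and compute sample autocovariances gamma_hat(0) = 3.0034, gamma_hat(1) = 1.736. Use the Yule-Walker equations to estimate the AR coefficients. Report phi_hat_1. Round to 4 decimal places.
\hat\phi_{1} = 0.5780

The Yule-Walker equations for an AR(p) process read, in matrix form,
  Gamma_p phi = r_p,   with   (Gamma_p)_{ij} = gamma(|i - j|),
                       (r_p)_i = gamma(i),   i,j = 1..p.
Substitute the sample gammas (Toeplitz matrix and right-hand side of size 1):
  Gamma_p = [[3.0034]]
  r_p     = [1.736]
With p = 1 this is the single equation gamma(0) phi_1 = gamma(1):
  phi_hat_1 = gamma(1) / gamma(0) = 1.736 / 3.0034 = 0.5780.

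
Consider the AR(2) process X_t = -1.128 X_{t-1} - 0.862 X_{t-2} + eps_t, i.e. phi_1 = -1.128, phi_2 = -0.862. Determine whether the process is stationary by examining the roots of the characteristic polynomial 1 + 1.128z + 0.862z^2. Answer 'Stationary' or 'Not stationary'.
\text{Stationary}

The AR(p) characteristic polynomial is P(z) = 1 + 1.128z + 0.862z^2.
Stationarity requires all roots to lie outside the unit circle, i.e. |z| > 1 for every root.
Set 1 + (1.128) z + (0.862) z^2 = 0, i.e. a z^2 + b z + c = 0 with a = 0.862, b = 1.128, c = 1.
Discriminant D = b^2 - 4ac = (1.128)^2 - 4*(0.862)*1 = 1.272384 - (3.448) = -2.175616.
D < 0, so the roots are the complex-conjugate pair z = (-b +/- i sqrt(-D)) / (2a) = -0.6543 +/- 0.8556i.
For a conjugate pair |z|^2 = z * conj(z) = (product of roots) = c/a = 1/(0.862) = 1.160093, so |z| = sqrt(1.160093) = 1.0771 for both roots.
Moduli of all roots: 1.0771, 1.0771.
All moduli strictly greater than 1? Yes.
Verdict: Stationary.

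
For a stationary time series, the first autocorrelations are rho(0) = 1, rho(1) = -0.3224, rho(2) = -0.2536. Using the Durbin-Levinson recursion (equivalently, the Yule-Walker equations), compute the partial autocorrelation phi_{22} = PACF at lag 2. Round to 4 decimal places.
\phi_{22} = -0.3990

The PACF at lag k is phi_{kk}, the last component of the solution
to the Yule-Walker system G_k phi = r_k where
  (G_k)_{ij} = rho(|i - j|), (r_k)_i = rho(i), i,j = 1..k.
Equivalently, Durbin-Levinson gives phi_{kk} iteratively:
  phi_{11} = rho(1)
  phi_{kk} = [rho(k) - sum_{j=1..k-1} phi_{k-1,j} rho(k-j)]
            / [1 - sum_{j=1..k-1} phi_{k-1,j} rho(j)],
  phi_{k,j} = phi_{k-1,j} - phi_{kk} phi_{k-1,k-j},  j = 1..k-1.
Step k = 1:
  phi_11 = rho(1) = -0.3224.
Step k = 2:
  phi_22 = [rho(2) - phi_11 rho(1)] / [1 - phi_11 rho(1)] = [-0.2536 - (-0.3224)(-0.3224)] / [1 - (-0.3224)(-0.3224)]
         = -0.35754176 / 0.89605824 = -0.399.
Therefore phi_{22} = -0.3990.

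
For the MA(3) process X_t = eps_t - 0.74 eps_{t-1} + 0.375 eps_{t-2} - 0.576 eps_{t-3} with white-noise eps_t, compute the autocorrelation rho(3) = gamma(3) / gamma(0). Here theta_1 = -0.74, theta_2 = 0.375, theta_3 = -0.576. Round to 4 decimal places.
\rho(3) = -0.2851

For an MA(q) process with theta_0 = 1, the autocovariance is
  gamma(k) = sigma^2 * sum_{i=0..q-k} theta_i * theta_{i+k},
and rho(k) = gamma(k) / gamma(0). Sigma^2 cancels.
  numerator   = (1)*(-0.576) = -0.576.
  denominator = (1)^2 + (-0.74)^2 + (0.375)^2 + (-0.576)^2 = 2.020001.
  rho(3) = -0.576 / 2.020001 = -0.2851.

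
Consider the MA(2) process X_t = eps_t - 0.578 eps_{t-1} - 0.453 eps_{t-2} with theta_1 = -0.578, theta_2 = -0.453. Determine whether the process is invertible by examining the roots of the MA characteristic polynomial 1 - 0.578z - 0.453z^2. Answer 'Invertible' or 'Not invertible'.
\text{Not invertible}

The MA(q) characteristic polynomial is P(z) = 1 - 0.578z - 0.453z^2.
Invertibility requires all roots to lie outside the unit circle, i.e. |z| > 1 for every root.
Set 1 + (-0.578) z + (-0.453) z^2 = 0, i.e. a z^2 + b z + c = 0 with a = -0.453, b = -0.578, c = 1.
Discriminant D = b^2 - 4ac = (-0.578)^2 - 4*(-0.453)*1 = 0.334084 - (-1.812) = 2.146084.
D >= 0, so the roots are real: z = (-b +/- sqrt(D)) / (2a) = (0.578 +/- 1.464952) / (-0.906).
  z_1 = (0.578 + 1.464952) / (-0.906) = -2.2549,   |z_1| = 2.2549.
  z_2 = (0.578 - 1.464952) / (-0.906) = 0.979,   |z_2| = 0.979.
Moduli of all roots: 2.2549, 0.9790.
All moduli strictly greater than 1? No.
Verdict: Not invertible.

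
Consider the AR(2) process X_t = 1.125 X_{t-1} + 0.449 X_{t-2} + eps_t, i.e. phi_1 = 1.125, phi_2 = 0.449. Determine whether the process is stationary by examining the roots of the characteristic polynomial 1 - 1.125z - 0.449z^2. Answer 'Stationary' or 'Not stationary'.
\text{Not stationary}

The AR(p) characteristic polynomial is P(z) = 1 - 1.125z - 0.449z^2.
Stationarity requires all roots to lie outside the unit circle, i.e. |z| > 1 for every root.
Set 1 + (-1.125) z + (-0.449) z^2 = 0, i.e. a z^2 + b z + c = 0 with a = -0.449, b = -1.125, c = 1.
Discriminant D = b^2 - 4ac = (-1.125)^2 - 4*(-0.449)*1 = 1.265625 - (-1.796) = 3.061625.
D >= 0, so the roots are real: z = (-b +/- sqrt(D)) / (2a) = (1.125 +/- 1.74975) / (-0.898).
  z_1 = (1.125 + 1.74975) / (-0.898) = -3.2013,   |z_1| = 3.2013.
  z_2 = (1.125 - 1.74975) / (-0.898) = 0.6957,   |z_2| = 0.6957.
Moduli of all roots: 3.2013, 0.6957.
All moduli strictly greater than 1? No.
Verdict: Not stationary.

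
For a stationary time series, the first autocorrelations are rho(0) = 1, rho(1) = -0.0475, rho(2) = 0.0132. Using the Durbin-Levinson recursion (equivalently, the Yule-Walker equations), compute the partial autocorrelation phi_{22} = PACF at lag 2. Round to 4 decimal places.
\phi_{22} = 0.0110

The PACF at lag k is phi_{kk}, the last component of the solution
to the Yule-Walker system G_k phi = r_k where
  (G_k)_{ij} = rho(|i - j|), (r_k)_i = rho(i), i,j = 1..k.
Equivalently, Durbin-Levinson gives phi_{kk} iteratively:
  phi_{11} = rho(1)
  phi_{kk} = [rho(k) - sum_{j=1..k-1} phi_{k-1,j} rho(k-j)]
            / [1 - sum_{j=1..k-1} phi_{k-1,j} rho(j)],
  phi_{k,j} = phi_{k-1,j} - phi_{kk} phi_{k-1,k-j},  j = 1..k-1.
Step k = 1:
  phi_11 = rho(1) = -0.0475.
Step k = 2:
  phi_22 = [rho(2) - phi_11 rho(1)] / [1 - phi_11 rho(1)] = [0.0132 - (-0.0475)(-0.0475)] / [1 - (-0.0475)(-0.0475)]
         = 0.01094375 / 0.99774375 = 0.011.
Therefore phi_{22} = 0.0110.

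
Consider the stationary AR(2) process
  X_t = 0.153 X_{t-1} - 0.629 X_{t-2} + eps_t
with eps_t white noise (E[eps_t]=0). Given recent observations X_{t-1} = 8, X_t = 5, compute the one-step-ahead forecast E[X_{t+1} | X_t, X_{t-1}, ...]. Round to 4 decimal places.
E[X_{t+1} \mid \mathcal F_t] = -4.2670

For an AR(p) model X_t = c + sum_i phi_i X_{t-i} + eps_t, the
one-step-ahead conditional mean is
  E[X_{t+1} | X_t, ...] = c + sum_i phi_i X_{t+1-i}.
Substitute known values:
  E[X_{t+1} | ...] = (0.153) * (5) + (-0.629) * (8)
                   = -4.2670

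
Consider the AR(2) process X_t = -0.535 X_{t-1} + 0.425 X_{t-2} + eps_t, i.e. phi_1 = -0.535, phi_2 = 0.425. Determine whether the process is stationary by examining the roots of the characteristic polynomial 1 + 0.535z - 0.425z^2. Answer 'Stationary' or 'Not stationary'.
\text{Stationary}

The AR(p) characteristic polynomial is P(z) = 1 + 0.535z - 0.425z^2.
Stationarity requires all roots to lie outside the unit circle, i.e. |z| > 1 for every root.
Set 1 + (0.535) z + (-0.425) z^2 = 0, i.e. a z^2 + b z + c = 0 with a = -0.425, b = 0.535, c = 1.
Discriminant D = b^2 - 4ac = (0.535)^2 - 4*(-0.425)*1 = 0.286225 - (-1.7) = 1.986225.
D >= 0, so the roots are real: z = (-b +/- sqrt(D)) / (2a) = (-0.535 +/- 1.409335) / (-0.85).
  z_1 = (-0.535 + 1.409335) / (-0.85) = -1.0286,   |z_1| = 1.0286.
  z_2 = (-0.535 - 1.409335) / (-0.85) = 2.2875,   |z_2| = 2.2875.
Moduli of all roots: 1.0286, 2.2875.
All moduli strictly greater than 1? Yes.
Verdict: Stationary.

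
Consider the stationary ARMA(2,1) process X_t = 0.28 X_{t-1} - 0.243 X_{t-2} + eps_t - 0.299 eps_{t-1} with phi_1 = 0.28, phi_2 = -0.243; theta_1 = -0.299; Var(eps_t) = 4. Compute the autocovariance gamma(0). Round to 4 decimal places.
\gamma(0) = 4.2754

Multiply the model equation by X_{t-k} and take expectations. With theta_0 = psi_0 = 1 and psi_j the MA(infinity) weights, this gives
  gamma(k) - sum_i phi_i gamma(k-i) = c_k,
  c_k = sigma^2 * sum_{j=k..q} theta_j psi_{j-k}   (c_k = 0 for k > q),
using gamma(-m) = gamma(m).
psi-weights needed (psi_j = theta_j + sum_i phi_i psi_{j-i}):
  psi_1 = theta_1 + phi_1 = -0.299 + (0.28) = -0.019
Right-hand sides:
  c_0 = sigma^2 (1 + theta_1 psi_1) = 4 * (1 + (-0.299)(-0.019)) = 4 * 1.005681 = 4.022724
  c_1 = sigma^2 theta_1 = 4 * (-0.299) = -1.196
  c_2 = 0
Equations for k = 0, 1, 2 (AR order 2, c_2 = 0):
  (E0) gamma(0) = phi_1 gamma(1) + phi_2 gamma(2) + c_0
  (E1) gamma(1) = phi_1 gamma(0) + phi_2 gamma(1) + c_1
  (E2) gamma(2) = phi_1 gamma(1) + phi_2 gamma(0)
From (E1): gamma(1) = A gamma(0) + B with
  A = phi_1 / (1 - phi_2) = 0.28 / 1.243 = 0.225261,   B = c_1 / (1 - phi_2) = -1.196 / 1.243 = -0.962188.
Insert (E2) into (E0): gamma(0) (1 - phi_2^2) = phi_1 (1 + phi_2) gamma(1) + c_0.
  phi_1 (1 + phi_2) = (0.28)(0.757) = 0.21196,   1 - phi_2^2 = 0.940951.
Replace gamma(1) by A gamma(0) + B and collect gamma(0):
  gamma(0) [0.940951 - (0.21196)(0.225261)] = (0.21196)(-0.962188) + 4.022724
  gamma(0) * 0.893205 = 3.818779
  gamma(0) = 3.818779 / 0.893205 = 4.275368.
Therefore gamma(0) = 4.2754 (to 4 decimal places).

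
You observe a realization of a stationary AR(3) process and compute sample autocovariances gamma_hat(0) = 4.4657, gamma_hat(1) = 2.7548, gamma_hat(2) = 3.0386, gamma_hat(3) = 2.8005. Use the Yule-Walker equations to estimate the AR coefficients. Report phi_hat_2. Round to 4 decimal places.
\hat\phi_{2} = 0.4090

The Yule-Walker equations for an AR(p) process read, in matrix form,
  Gamma_p phi = r_p,   with   (Gamma_p)_{ij} = gamma(|i - j|),
                       (r_p)_i = gamma(i),   i,j = 1..p.
Substitute the sample gammas (Toeplitz matrix and right-hand side of size 3):
  Gamma_p = [[4.4657, 2.7548, 3.0386], [2.7548, 4.4657, 2.7548], [3.0386, 2.7548, 4.4657]]
  r_p     = [2.7548, 3.0386, 2.8005]
Written out (R1..R3):
  (R1) 4.4657 phi_1 + 2.7548 phi_2 + 3.0386 phi_3 = 2.7548
  (R2) 2.7548 phi_1 + 4.4657 phi_2 + 2.7548 phi_3 = 3.0386
  (R3) 3.0386 phi_1 + 2.7548 phi_2 + 4.4657 phi_3 = 2.8005
Gaussian elimination:
  R2 <- R2 - (2.7548/4.4657) R1 = R2 - (0.61688) R1:  2.76632 phi_2 + 0.880349 phi_3 = 1.33922
  R3 <- R3 - (3.0386/4.4657) R1 = R3 - (0.680431) R1:  0.880349 phi_2 + 2.398143 phi_3 = 0.926049
  R3 <- R3 - (0.880349/2.76632) R2 = R3 - (0.318238) R2:  2.117982 phi_3 = 0.499858
Back-substitution:
  phi_hat_3 = 0.499858 / 2.117982 = 0.236007
  phi_hat_2 = (1.33922 - (0.880349)(0.236007)) / 2.76632 = 0.40901
  phi_hat_1 = (2.7548 - (2.7548)(0.40901) - (3.0386)(0.236007)) / 4.4657 = 0.203984
So phi_hat = [0.2040, 0.4090, 0.2360].
Therefore phi_hat_2 = 0.4090.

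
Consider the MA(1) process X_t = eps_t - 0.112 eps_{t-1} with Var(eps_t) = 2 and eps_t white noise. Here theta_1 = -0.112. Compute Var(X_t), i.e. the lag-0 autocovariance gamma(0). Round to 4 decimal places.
\gamma(0) = 2.0251

For an MA(q) process X_t = eps_t + sum_i theta_i eps_{t-i} with
Var(eps_t) = sigma^2, the variance is
  gamma(0) = sigma^2 * (1 + sum_i theta_i^2).
  sum_i theta_i^2 = (-0.112)^2 = 0.012544.
  gamma(0) = 2 * (1 + 0.012544) = 2 * 1.012544 = 2.025088, which rounds to 2.0251.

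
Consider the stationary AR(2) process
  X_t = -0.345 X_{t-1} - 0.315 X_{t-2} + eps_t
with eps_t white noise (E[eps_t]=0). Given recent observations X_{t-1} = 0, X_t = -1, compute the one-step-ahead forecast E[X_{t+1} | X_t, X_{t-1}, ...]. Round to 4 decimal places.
E[X_{t+1} \mid \mathcal F_t] = 0.3450

For an AR(p) model X_t = c + sum_i phi_i X_{t-i} + eps_t, the
one-step-ahead conditional mean is
  E[X_{t+1} | X_t, ...] = c + sum_i phi_i X_{t+1-i}.
Substitute known values:
  E[X_{t+1} | ...] = (-0.345) * (-1) + (-0.315) * (0)
                   = 0.3450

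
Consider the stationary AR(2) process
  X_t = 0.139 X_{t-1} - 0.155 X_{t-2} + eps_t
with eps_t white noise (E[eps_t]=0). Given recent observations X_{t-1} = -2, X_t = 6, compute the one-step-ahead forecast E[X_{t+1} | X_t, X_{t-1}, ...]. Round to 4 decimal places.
E[X_{t+1} \mid \mathcal F_t] = 1.1440

For an AR(p) model X_t = c + sum_i phi_i X_{t-i} + eps_t, the
one-step-ahead conditional mean is
  E[X_{t+1} | X_t, ...] = c + sum_i phi_i X_{t+1-i}.
Substitute known values:
  E[X_{t+1} | ...] = (0.139) * (6) + (-0.155) * (-2)
                   = 1.1440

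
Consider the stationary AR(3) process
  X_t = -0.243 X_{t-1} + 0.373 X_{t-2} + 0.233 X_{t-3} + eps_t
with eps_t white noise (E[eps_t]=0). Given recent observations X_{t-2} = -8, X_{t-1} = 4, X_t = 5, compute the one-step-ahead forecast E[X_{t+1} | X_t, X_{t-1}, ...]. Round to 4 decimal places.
E[X_{t+1} \mid \mathcal F_t] = -1.5870

For an AR(p) model X_t = c + sum_i phi_i X_{t-i} + eps_t, the
one-step-ahead conditional mean is
  E[X_{t+1} | X_t, ...] = c + sum_i phi_i X_{t+1-i}.
Substitute known values:
  E[X_{t+1} | ...] = (-0.243) * (5) + (0.373) * (4) + (0.233) * (-8)
                   = -1.5870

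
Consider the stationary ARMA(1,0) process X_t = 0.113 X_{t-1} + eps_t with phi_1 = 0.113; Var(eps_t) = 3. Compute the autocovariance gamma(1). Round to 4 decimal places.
\gamma(1) = 0.3434

Multiply the model equation by X_{t-k} and take expectations. With theta_0 = psi_0 = 1 and psi_j the MA(infinity) weights, this gives
  gamma(k) - sum_i phi_i gamma(k-i) = c_k,
  c_k = sigma^2 * sum_{j=k..q} theta_j psi_{j-k}   (c_k = 0 for k > q),
using gamma(-m) = gamma(m).
Pure AR (q = 0): c_0 = sigma^2 = 3, c_k = 0 for k >= 1.
Equations for k = 0 and k = 1 (AR order 1):
  gamma(0) = phi_1 gamma(1) + c_0
  gamma(1) = phi_1 gamma(0) + c_1
Substituting the second into the first: gamma(0) (1 - phi_1^2) = c_0 + phi_1 c_1, so
  gamma(0) = c_0 / (1 - phi_1^2) = 3 / (1 - (0.113)^2) = 3 / 0.987231 = 3.038802.
  gamma(1) = phi_1 gamma(0) = (0.113)(3.038802) = 0.343385.
Therefore gamma(1) = 0.3434 (to 4 decimal places).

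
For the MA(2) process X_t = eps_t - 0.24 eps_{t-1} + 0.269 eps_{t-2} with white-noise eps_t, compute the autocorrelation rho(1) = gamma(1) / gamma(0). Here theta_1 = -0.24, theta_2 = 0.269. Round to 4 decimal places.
\rho(1) = -0.2695

For an MA(q) process with theta_0 = 1, the autocovariance is
  gamma(k) = sigma^2 * sum_{i=0..q-k} theta_i * theta_{i+k},
and rho(k) = gamma(k) / gamma(0). Sigma^2 cancels.
  numerator   = (1)*(-0.24) + (-0.24)*(0.269) = -0.30456.
  denominator = (1)^2 + (-0.24)^2 + (0.269)^2 = 1.129961.
  rho(1) = -0.30456 / 1.129961 = -0.2695.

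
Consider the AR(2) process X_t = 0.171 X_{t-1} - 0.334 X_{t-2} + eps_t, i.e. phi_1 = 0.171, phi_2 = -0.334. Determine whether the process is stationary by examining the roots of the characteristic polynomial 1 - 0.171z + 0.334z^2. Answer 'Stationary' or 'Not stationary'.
\text{Stationary}

The AR(p) characteristic polynomial is P(z) = 1 - 0.171z + 0.334z^2.
Stationarity requires all roots to lie outside the unit circle, i.e. |z| > 1 for every root.
Set 1 + (-0.171) z + (0.334) z^2 = 0, i.e. a z^2 + b z + c = 0 with a = 0.334, b = -0.171, c = 1.
Discriminant D = b^2 - 4ac = (-0.171)^2 - 4*(0.334)*1 = 0.029241 - (1.336) = -1.306759.
D < 0, so the roots are the complex-conjugate pair z = (-b +/- i sqrt(-D)) / (2a) = 0.256 +/- 1.7113i.
For a conjugate pair |z|^2 = z * conj(z) = (product of roots) = c/a = 1/(0.334) = 2.994012, so |z| = sqrt(2.994012) = 1.7303 for both roots.
Moduli of all roots: 1.7303, 1.7303.
All moduli strictly greater than 1? Yes.
Verdict: Stationary.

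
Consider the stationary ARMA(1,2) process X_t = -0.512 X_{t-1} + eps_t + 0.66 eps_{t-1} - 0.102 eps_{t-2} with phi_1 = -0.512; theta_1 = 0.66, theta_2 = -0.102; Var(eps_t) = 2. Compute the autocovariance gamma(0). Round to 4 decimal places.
\gamma(0) = 2.1295

Multiply the model equation by X_{t-k} and take expectations. With theta_0 = psi_0 = 1 and psi_j the MA(infinity) weights, this gives
  gamma(k) - sum_i phi_i gamma(k-i) = c_k,
  c_k = sigma^2 * sum_{j=k..q} theta_j psi_{j-k}   (c_k = 0 for k > q),
using gamma(-m) = gamma(m).
psi-weights needed (psi_j = theta_j + sum_i phi_i psi_{j-i}):
  psi_1 = theta_1 + phi_1 = 0.66 + (-0.512) = 0.148
  psi_2 = theta_2 + phi_1 psi_1 = -0.102 + (-0.512)(0.148) = -0.177776
Right-hand sides:
  c_0 = sigma^2 (1 + theta_1 psi_1 + theta_2 psi_2) = 2 * (1 + (0.66)(0.148) + (-0.102)(-0.177776)) = 2 * 1.115813 = 2.231626
  c_1 = sigma^2 (theta_1 + theta_2 psi_1) = 2 * (0.66 + (-0.102)(0.148)) = 1.289808
  c_2 = sigma^2 theta_2 = 2 * (-0.102) = -0.204
Equations for k = 0 and k = 1 (AR order 1):
  gamma(0) = phi_1 gamma(1) + c_0
  gamma(1) = phi_1 gamma(0) + c_1
Substituting the second into the first: gamma(0) (1 - phi_1^2) = c_0 + phi_1 c_1, so
  gamma(0) = (c_0 + phi_1 c_1) / (1 - phi_1^2) = (2.231626 + (-0.512)(1.289808)) / (1 - (-0.512)^2) = 1.571245 / 0.737856 = 2.129473.
Therefore gamma(0) = 2.1295 (to 4 decimal places).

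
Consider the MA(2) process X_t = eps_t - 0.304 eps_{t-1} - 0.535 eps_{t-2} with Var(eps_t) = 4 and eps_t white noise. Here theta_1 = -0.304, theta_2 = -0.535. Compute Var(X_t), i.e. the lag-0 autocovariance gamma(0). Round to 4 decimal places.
\gamma(0) = 5.5146

For an MA(q) process X_t = eps_t + sum_i theta_i eps_{t-i} with
Var(eps_t) = sigma^2, the variance is
  gamma(0) = sigma^2 * (1 + sum_i theta_i^2).
  sum_i theta_i^2 = (-0.304)^2 + (-0.535)^2 = 0.092416 + 0.286225 = 0.378641.
  gamma(0) = 4 * (1 + 0.378641) = 4 * 1.378641 = 5.514564, which rounds to 5.5146.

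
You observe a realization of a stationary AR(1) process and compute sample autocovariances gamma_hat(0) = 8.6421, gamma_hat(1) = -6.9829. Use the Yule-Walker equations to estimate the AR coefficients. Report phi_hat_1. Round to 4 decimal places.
\hat\phi_{1} = -0.8080

The Yule-Walker equations for an AR(p) process read, in matrix form,
  Gamma_p phi = r_p,   with   (Gamma_p)_{ij} = gamma(|i - j|),
                       (r_p)_i = gamma(i),   i,j = 1..p.
Substitute the sample gammas (Toeplitz matrix and right-hand side of size 1):
  Gamma_p = [[8.6421]]
  r_p     = [-6.9829]
With p = 1 this is the single equation gamma(0) phi_1 = gamma(1):
  phi_hat_1 = gamma(1) / gamma(0) = -6.9829 / 8.6421 = -0.8080.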